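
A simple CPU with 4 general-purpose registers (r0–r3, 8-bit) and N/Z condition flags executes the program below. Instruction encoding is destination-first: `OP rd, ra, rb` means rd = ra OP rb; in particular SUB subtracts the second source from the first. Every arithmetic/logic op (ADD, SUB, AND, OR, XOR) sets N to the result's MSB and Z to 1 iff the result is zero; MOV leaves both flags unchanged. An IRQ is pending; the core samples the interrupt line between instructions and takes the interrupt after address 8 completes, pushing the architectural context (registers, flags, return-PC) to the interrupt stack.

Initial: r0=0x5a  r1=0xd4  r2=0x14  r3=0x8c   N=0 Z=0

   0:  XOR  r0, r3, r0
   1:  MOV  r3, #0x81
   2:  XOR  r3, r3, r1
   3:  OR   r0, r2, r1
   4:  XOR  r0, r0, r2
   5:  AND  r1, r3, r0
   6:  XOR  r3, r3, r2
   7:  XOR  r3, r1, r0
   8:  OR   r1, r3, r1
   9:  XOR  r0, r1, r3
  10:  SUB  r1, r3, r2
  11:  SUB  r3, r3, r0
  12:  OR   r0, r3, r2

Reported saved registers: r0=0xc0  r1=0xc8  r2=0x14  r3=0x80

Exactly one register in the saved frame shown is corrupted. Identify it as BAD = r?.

BAD = r1

after  0: r0=0xd6 r1=0xd4 r2=0x14 r3=0x8c  N=1 Z=0
after  1: r0=0xd6 r1=0xd4 r2=0x14 r3=0x81  N=1 Z=0
after  2: r0=0xd6 r1=0xd4 r2=0x14 r3=0x55  N=0 Z=0
after  3: r0=0xd4 r1=0xd4 r2=0x14 r3=0x55  N=1 Z=0
after  4: r0=0xc0 r1=0xd4 r2=0x14 r3=0x55  N=1 Z=0
after  5: r0=0xc0 r1=0x40 r2=0x14 r3=0x55  N=0 Z=0
after  6: r0=0xc0 r1=0x40 r2=0x14 r3=0x41  N=0 Z=0
after  7: r0=0xc0 r1=0x40 r2=0x14 r3=0x80  N=1 Z=0
after  8: r0=0xc0 r1=0xc0 r2=0x14 r3=0x80  N=1 Z=0
-- IRQ taken; context saved, return-PC = 9 --
mismatch: r1: reported 0xc8 vs actual 0xc0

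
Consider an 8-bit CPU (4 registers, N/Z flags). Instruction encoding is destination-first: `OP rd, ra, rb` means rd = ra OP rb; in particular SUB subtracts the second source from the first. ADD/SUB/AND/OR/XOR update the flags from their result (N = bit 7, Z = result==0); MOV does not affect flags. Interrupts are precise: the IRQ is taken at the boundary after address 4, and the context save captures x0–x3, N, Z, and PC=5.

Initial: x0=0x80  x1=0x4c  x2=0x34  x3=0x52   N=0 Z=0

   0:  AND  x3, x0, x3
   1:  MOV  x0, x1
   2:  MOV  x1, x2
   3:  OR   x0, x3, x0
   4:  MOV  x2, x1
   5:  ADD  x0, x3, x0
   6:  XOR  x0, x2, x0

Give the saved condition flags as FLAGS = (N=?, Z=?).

after  0: x0=0x80 x1=0x4c x2=0x34 x3=0x00  N=0 Z=1
after  1: x0=0x4c x1=0x4c x2=0x34 x3=0x00  N=0 Z=1
after  2: x0=0x4c x1=0x34 x2=0x34 x3=0x00  N=0 Z=1
after  3: x0=0x4c x1=0x34 x2=0x34 x3=0x00  N=0 Z=0
after  4: x0=0x4c x1=0x34 x2=0x34 x3=0x00  N=0 Z=0
-- IRQ taken; context saved, return-PC = 5 --

FLAGS = (N=0, Z=0)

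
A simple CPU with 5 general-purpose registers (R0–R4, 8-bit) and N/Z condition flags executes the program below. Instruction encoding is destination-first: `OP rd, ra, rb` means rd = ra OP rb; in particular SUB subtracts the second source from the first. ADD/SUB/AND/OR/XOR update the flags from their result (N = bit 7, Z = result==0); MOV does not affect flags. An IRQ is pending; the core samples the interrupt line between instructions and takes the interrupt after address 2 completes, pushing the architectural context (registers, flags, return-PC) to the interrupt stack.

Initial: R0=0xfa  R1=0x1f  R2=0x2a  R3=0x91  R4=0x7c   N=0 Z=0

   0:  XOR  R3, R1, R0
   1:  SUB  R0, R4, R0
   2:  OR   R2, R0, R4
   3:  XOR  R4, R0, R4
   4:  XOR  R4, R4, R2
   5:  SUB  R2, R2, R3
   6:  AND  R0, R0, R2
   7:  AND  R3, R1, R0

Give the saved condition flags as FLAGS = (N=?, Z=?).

FLAGS = (N=1, Z=0)

after  0: R0=0xfa R1=0x1f R2=0x2a R3=0xe5 R4=0x7c  N=1 Z=0
after  1: R0=0x82 R1=0x1f R2=0x2a R3=0xe5 R4=0x7c  N=1 Z=0
after  2: R0=0x82 R1=0x1f R2=0xfe R3=0xe5 R4=0x7c  N=1 Z=0
-- IRQ taken; context saved, return-PC = 3 --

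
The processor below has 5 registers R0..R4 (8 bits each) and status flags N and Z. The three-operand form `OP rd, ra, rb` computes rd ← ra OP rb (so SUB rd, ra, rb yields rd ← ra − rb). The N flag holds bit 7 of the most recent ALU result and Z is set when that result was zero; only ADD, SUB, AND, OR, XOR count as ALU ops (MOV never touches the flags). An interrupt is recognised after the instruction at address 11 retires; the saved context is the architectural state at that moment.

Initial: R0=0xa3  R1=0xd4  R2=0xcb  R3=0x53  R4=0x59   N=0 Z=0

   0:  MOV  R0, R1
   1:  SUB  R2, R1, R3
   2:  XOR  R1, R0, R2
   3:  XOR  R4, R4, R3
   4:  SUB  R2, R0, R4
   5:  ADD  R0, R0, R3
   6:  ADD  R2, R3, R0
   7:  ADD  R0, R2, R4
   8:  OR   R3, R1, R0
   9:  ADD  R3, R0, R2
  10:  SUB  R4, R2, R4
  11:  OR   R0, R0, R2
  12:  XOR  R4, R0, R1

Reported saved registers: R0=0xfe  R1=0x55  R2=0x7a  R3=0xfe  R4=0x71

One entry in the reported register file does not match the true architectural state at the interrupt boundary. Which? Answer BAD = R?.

BAD = R4

after  0: R0=0xd4 R1=0xd4 R2=0xcb R3=0x53 R4=0x59  N=0 Z=0
after  1: R0=0xd4 R1=0xd4 R2=0x81 R3=0x53 R4=0x59  N=1 Z=0
after  2: R0=0xd4 R1=0x55 R2=0x81 R3=0x53 R4=0x59  N=0 Z=0
after  3: R0=0xd4 R1=0x55 R2=0x81 R3=0x53 R4=0x0a  N=0 Z=0
after  4: R0=0xd4 R1=0x55 R2=0xca R3=0x53 R4=0x0a  N=1 Z=0
after  5: R0=0x27 R1=0x55 R2=0xca R3=0x53 R4=0x0a  N=0 Z=0
after  6: R0=0x27 R1=0x55 R2=0x7a R3=0x53 R4=0x0a  N=0 Z=0
after  7: R0=0x84 R1=0x55 R2=0x7a R3=0x53 R4=0x0a  N=1 Z=0
after  8: R0=0x84 R1=0x55 R2=0x7a R3=0xd5 R4=0x0a  N=1 Z=0
after  9: R0=0x84 R1=0x55 R2=0x7a R3=0xfe R4=0x0a  N=1 Z=0
after 10: R0=0x84 R1=0x55 R2=0x7a R3=0xfe R4=0x70  N=0 Z=0
after 11: R0=0xfe R1=0x55 R2=0x7a R3=0xfe R4=0x70  N=1 Z=0
-- IRQ taken; context saved, return-PC = 12 --
mismatch: R4: reported 0x71 vs actual 0x70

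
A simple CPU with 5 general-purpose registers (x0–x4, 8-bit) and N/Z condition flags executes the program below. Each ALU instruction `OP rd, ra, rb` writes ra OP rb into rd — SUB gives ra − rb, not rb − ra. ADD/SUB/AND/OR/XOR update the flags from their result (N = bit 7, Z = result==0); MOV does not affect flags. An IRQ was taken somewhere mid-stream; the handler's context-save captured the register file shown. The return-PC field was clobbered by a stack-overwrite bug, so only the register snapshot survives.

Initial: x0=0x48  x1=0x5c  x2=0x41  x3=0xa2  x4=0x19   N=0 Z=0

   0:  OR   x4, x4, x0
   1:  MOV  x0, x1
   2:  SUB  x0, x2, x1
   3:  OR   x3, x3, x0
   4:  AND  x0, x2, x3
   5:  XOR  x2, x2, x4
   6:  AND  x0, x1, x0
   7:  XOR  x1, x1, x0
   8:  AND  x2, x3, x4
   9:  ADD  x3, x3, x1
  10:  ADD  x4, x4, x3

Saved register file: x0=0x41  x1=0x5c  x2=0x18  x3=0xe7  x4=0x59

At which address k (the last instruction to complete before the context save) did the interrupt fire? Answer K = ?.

K = 5

after  0: x0=0x48 x1=0x5c x2=0x41 x3=0xa2 x4=0x59  N=0 Z=0
after  1: x0=0x5c x1=0x5c x2=0x41 x3=0xa2 x4=0x59  N=0 Z=0
after  2: x0=0xe5 x1=0x5c x2=0x41 x3=0xa2 x4=0x59  N=1 Z=0
after  3: x0=0xe5 x1=0x5c x2=0x41 x3=0xe7 x4=0x59  N=1 Z=0
after  4: x0=0x41 x1=0x5c x2=0x41 x3=0xe7 x4=0x59  N=0 Z=0
after  5: x0=0x41 x1=0x5c x2=0x18 x3=0xe7 x4=0x59  N=0 Z=0
-- IRQ taken; context saved, return-PC = 6 --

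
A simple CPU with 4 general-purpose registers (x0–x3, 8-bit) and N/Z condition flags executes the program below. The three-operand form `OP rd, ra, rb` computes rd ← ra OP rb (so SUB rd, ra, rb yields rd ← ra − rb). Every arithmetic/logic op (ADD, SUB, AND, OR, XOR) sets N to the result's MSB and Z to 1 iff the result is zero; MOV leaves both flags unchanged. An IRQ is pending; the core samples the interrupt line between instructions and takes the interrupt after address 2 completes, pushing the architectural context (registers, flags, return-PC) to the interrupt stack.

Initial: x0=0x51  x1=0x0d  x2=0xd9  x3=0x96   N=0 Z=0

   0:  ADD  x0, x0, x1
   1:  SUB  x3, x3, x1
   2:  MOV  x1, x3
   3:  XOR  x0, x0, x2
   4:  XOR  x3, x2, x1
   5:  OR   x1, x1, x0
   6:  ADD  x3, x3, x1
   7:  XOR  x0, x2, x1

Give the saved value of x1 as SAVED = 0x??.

after  0: x0=0x5e x1=0x0d x2=0xd9 x3=0x96  N=0 Z=0
after  1: x0=0x5e x1=0x0d x2=0xd9 x3=0x89  N=1 Z=0
after  2: x0=0x5e x1=0x89 x2=0xd9 x3=0x89  N=1 Z=0
-- IRQ taken; context saved, return-PC = 3 --

SAVED = 0x89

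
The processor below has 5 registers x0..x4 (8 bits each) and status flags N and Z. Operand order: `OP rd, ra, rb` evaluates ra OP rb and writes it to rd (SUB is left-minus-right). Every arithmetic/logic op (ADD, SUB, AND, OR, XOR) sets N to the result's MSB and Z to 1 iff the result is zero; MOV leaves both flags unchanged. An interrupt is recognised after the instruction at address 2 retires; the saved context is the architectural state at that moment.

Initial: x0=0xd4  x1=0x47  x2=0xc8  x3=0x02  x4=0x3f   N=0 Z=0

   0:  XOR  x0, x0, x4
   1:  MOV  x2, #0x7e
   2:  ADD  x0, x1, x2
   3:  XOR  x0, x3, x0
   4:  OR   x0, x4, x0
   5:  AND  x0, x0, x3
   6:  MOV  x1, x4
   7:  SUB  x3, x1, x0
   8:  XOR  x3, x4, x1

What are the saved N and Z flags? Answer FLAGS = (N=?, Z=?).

FLAGS = (N=1, Z=0)

after  0: x0=0xeb x1=0x47 x2=0xc8 x3=0x02 x4=0x3f  N=1 Z=0
after  1: x0=0xeb x1=0x47 x2=0x7e x3=0x02 x4=0x3f  N=1 Z=0
after  2: x0=0xc5 x1=0x47 x2=0x7e x3=0x02 x4=0x3f  N=1 Z=0
-- IRQ taken; context saved, return-PC = 3 --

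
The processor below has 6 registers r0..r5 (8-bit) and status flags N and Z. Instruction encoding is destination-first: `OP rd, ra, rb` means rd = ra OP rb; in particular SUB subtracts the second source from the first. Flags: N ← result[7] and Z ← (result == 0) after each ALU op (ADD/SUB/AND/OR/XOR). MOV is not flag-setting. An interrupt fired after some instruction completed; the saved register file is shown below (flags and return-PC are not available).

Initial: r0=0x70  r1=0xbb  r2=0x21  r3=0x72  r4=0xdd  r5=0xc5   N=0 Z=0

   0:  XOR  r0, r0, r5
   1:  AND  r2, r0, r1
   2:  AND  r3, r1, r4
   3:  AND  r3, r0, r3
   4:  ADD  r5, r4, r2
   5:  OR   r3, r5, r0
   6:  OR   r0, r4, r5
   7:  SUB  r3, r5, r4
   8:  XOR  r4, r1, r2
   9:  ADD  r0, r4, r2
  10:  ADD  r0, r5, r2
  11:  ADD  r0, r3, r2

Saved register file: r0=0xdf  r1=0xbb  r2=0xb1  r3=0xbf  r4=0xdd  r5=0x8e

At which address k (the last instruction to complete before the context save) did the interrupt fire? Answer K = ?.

after  0: r0=0xb5 r1=0xbb r2=0x21 r3=0x72 r4=0xdd r5=0xc5  N=1 Z=0
after  1: r0=0xb5 r1=0xbb r2=0xb1 r3=0x72 r4=0xdd r5=0xc5  N=1 Z=0
after  2: r0=0xb5 r1=0xbb r2=0xb1 r3=0x99 r4=0xdd r5=0xc5  N=1 Z=0
after  3: r0=0xb5 r1=0xbb r2=0xb1 r3=0x91 r4=0xdd r5=0xc5  N=1 Z=0
after  4: r0=0xb5 r1=0xbb r2=0xb1 r3=0x91 r4=0xdd r5=0x8e  N=1 Z=0
after  5: r0=0xb5 r1=0xbb r2=0xb1 r3=0xbf r4=0xdd r5=0x8e  N=1 Z=0
after  6: r0=0xdf r1=0xbb r2=0xb1 r3=0xbf r4=0xdd r5=0x8e  N=1 Z=0
-- IRQ taken; context saved, return-PC = 7 --

K = 6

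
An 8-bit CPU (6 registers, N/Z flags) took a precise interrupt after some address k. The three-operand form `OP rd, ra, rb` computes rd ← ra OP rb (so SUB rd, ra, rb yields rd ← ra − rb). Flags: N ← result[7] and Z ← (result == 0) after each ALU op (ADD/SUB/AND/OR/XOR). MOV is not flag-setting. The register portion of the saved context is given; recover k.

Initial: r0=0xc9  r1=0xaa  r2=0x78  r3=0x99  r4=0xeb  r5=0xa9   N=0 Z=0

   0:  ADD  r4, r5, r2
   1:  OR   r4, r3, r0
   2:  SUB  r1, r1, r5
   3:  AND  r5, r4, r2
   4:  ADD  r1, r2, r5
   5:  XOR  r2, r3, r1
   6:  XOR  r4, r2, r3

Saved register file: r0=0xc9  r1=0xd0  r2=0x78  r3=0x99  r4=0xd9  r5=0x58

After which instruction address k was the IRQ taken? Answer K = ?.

after  0: r0=0xc9 r1=0xaa r2=0x78 r3=0x99 r4=0x21 r5=0xa9  N=0 Z=0
after  1: r0=0xc9 r1=0xaa r2=0x78 r3=0x99 r4=0xd9 r5=0xa9  N=1 Z=0
after  2: r0=0xc9 r1=0x01 r2=0x78 r3=0x99 r4=0xd9 r5=0xa9  N=0 Z=0
after  3: r0=0xc9 r1=0x01 r2=0x78 r3=0x99 r4=0xd9 r5=0x58  N=0 Z=0
after  4: r0=0xc9 r1=0xd0 r2=0x78 r3=0x99 r4=0xd9 r5=0x58  N=1 Z=0
-- IRQ taken; context saved, return-PC = 5 --

K = 4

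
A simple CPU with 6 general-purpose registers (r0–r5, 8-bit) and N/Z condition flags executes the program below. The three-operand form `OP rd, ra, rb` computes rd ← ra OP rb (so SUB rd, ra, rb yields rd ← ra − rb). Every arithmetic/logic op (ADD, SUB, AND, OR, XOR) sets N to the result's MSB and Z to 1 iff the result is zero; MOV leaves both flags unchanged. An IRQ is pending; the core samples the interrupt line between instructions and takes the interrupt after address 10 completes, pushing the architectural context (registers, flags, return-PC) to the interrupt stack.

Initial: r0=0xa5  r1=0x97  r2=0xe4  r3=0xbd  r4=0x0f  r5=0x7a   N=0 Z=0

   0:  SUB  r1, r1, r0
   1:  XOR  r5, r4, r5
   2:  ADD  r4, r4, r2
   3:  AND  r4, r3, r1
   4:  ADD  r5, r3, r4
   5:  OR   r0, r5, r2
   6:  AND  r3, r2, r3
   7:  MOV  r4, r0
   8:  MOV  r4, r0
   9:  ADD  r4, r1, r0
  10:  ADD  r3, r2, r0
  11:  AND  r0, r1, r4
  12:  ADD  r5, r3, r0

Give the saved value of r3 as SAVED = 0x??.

after  0: r0=0xa5 r1=0xf2 r2=0xe4 r3=0xbd r4=0x0f r5=0x7a  N=1 Z=0
after  1: r0=0xa5 r1=0xf2 r2=0xe4 r3=0xbd r4=0x0f r5=0x75  N=0 Z=0
after  2: r0=0xa5 r1=0xf2 r2=0xe4 r3=0xbd r4=0xf3 r5=0x75  N=1 Z=0
after  3: r0=0xa5 r1=0xf2 r2=0xe4 r3=0xbd r4=0xb0 r5=0x75  N=1 Z=0
after  4: r0=0xa5 r1=0xf2 r2=0xe4 r3=0xbd r4=0xb0 r5=0x6d  N=0 Z=0
after  5: r0=0xed r1=0xf2 r2=0xe4 r3=0xbd r4=0xb0 r5=0x6d  N=1 Z=0
after  6: r0=0xed r1=0xf2 r2=0xe4 r3=0xa4 r4=0xb0 r5=0x6d  N=1 Z=0
after  7: r0=0xed r1=0xf2 r2=0xe4 r3=0xa4 r4=0xed r5=0x6d  N=1 Z=0
after  8: r0=0xed r1=0xf2 r2=0xe4 r3=0xa4 r4=0xed r5=0x6d  N=1 Z=0
after  9: r0=0xed r1=0xf2 r2=0xe4 r3=0xa4 r4=0xdf r5=0x6d  N=1 Z=0
after 10: r0=0xed r1=0xf2 r2=0xe4 r3=0xd1 r4=0xdf r5=0x6d  N=1 Z=0
-- IRQ taken; context saved, return-PC = 11 --

SAVED = 0xd1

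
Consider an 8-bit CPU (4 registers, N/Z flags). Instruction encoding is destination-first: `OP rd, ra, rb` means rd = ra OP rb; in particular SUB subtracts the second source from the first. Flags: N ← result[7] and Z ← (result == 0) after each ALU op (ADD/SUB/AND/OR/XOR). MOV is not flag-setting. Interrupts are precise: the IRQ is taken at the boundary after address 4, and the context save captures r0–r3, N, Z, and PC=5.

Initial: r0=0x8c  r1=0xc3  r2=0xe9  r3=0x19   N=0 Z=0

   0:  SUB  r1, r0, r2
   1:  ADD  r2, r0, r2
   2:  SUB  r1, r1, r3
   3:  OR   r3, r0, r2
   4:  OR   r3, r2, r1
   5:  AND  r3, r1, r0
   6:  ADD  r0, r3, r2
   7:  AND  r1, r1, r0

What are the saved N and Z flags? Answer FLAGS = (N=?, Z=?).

FLAGS = (N=1, Z=0)

after  0: r0=0x8c r1=0xa3 r2=0xe9 r3=0x19  N=1 Z=0
after  1: r0=0x8c r1=0xa3 r2=0x75 r3=0x19  N=0 Z=0
after  2: r0=0x8c r1=0x8a r2=0x75 r3=0x19  N=1 Z=0
after  3: r0=0x8c r1=0x8a r2=0x75 r3=0xfd  N=1 Z=0
after  4: r0=0x8c r1=0x8a r2=0x75 r3=0xff  N=1 Z=0
-- IRQ taken; context saved, return-PC = 5 --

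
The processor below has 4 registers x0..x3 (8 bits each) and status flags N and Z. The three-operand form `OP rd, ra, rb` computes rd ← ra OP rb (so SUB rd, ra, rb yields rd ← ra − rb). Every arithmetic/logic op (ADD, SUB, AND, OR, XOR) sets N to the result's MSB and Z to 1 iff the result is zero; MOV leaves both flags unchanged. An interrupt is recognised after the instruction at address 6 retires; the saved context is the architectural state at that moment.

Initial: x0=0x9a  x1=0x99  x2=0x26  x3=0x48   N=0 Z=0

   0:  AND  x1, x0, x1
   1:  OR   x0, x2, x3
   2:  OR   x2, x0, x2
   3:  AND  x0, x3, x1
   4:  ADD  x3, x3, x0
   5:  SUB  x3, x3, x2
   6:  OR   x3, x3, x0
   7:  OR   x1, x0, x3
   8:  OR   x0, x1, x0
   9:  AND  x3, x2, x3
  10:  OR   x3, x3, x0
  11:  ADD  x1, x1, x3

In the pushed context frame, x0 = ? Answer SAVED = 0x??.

after  0: x0=0x9a x1=0x98 x2=0x26 x3=0x48  N=1 Z=0
after  1: x0=0x6e x1=0x98 x2=0x26 x3=0x48  N=0 Z=0
after  2: x0=0x6e x1=0x98 x2=0x6e x3=0x48  N=0 Z=0
after  3: x0=0x08 x1=0x98 x2=0x6e x3=0x48  N=0 Z=0
after  4: x0=0x08 x1=0x98 x2=0x6e x3=0x50  N=0 Z=0
after  5: x0=0x08 x1=0x98 x2=0x6e x3=0xe2  N=1 Z=0
after  6: x0=0x08 x1=0x98 x2=0x6e x3=0xea  N=1 Z=0
-- IRQ taken; context saved, return-PC = 7 --

SAVED = 0x08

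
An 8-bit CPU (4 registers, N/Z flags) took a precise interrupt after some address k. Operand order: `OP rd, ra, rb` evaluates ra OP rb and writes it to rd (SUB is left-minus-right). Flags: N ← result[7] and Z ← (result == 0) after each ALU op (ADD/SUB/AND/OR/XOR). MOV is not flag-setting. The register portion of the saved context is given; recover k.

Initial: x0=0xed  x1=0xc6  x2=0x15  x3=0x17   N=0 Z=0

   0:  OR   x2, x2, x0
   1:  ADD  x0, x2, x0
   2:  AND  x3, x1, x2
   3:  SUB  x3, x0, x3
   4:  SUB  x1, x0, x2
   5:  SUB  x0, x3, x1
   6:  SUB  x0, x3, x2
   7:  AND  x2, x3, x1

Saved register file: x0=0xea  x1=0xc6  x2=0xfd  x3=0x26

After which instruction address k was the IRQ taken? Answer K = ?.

K = 3

after  0: x0=0xed x1=0xc6 x2=0xfd x3=0x17  N=1 Z=0
after  1: x0=0xea x1=0xc6 x2=0xfd x3=0x17  N=1 Z=0
after  2: x0=0xea x1=0xc6 x2=0xfd x3=0xc4  N=1 Z=0
after  3: x0=0xea x1=0xc6 x2=0xfd x3=0x26  N=0 Z=0
-- IRQ taken; context saved, return-PC = 4 --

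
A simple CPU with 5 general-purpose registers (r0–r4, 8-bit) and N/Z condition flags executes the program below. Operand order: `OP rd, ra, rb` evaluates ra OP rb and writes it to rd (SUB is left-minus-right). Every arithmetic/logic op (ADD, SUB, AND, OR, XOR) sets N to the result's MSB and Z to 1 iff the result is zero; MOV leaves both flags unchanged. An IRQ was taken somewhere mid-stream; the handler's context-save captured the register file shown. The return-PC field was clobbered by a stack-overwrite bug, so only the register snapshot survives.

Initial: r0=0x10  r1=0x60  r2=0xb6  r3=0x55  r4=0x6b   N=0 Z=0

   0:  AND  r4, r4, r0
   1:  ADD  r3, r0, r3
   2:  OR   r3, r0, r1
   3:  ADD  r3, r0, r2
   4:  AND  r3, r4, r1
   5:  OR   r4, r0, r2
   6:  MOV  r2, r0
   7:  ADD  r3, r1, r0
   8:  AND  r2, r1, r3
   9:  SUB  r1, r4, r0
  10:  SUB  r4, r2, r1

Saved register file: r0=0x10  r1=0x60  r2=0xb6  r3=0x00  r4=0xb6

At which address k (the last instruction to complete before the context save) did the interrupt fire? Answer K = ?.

after  0: r0=0x10 r1=0x60 r2=0xb6 r3=0x55 r4=0x00  N=0 Z=1
after  1: r0=0x10 r1=0x60 r2=0xb6 r3=0x65 r4=0x00  N=0 Z=0
after  2: r0=0x10 r1=0x60 r2=0xb6 r3=0x70 r4=0x00  N=0 Z=0
after  3: r0=0x10 r1=0x60 r2=0xb6 r3=0xc6 r4=0x00  N=1 Z=0
after  4: r0=0x10 r1=0x60 r2=0xb6 r3=0x00 r4=0x00  N=0 Z=1
after  5: r0=0x10 r1=0x60 r2=0xb6 r3=0x00 r4=0xb6  N=1 Z=0
-- IRQ taken; context saved, return-PC = 6 --

K = 5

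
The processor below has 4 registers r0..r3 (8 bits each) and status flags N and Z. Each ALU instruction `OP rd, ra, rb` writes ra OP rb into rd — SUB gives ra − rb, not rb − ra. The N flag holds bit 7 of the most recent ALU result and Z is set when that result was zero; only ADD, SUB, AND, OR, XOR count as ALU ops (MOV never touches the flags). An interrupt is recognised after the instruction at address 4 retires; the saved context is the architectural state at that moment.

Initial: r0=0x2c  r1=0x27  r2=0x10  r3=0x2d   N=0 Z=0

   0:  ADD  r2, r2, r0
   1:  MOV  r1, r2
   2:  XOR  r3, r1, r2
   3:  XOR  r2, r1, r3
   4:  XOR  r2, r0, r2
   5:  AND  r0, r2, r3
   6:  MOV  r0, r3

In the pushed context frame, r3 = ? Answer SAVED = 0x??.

SAVED = 0x00

after  0: r0=0x2c r1=0x27 r2=0x3c r3=0x2d  N=0 Z=0
after  1: r0=0x2c r1=0x3c r2=0x3c r3=0x2d  N=0 Z=0
after  2: r0=0x2c r1=0x3c r2=0x3c r3=0x00  N=0 Z=1
after  3: r0=0x2c r1=0x3c r2=0x3c r3=0x00  N=0 Z=0
after  4: r0=0x2c r1=0x3c r2=0x10 r3=0x00  N=0 Z=0
-- IRQ taken; context saved, return-PC = 5 --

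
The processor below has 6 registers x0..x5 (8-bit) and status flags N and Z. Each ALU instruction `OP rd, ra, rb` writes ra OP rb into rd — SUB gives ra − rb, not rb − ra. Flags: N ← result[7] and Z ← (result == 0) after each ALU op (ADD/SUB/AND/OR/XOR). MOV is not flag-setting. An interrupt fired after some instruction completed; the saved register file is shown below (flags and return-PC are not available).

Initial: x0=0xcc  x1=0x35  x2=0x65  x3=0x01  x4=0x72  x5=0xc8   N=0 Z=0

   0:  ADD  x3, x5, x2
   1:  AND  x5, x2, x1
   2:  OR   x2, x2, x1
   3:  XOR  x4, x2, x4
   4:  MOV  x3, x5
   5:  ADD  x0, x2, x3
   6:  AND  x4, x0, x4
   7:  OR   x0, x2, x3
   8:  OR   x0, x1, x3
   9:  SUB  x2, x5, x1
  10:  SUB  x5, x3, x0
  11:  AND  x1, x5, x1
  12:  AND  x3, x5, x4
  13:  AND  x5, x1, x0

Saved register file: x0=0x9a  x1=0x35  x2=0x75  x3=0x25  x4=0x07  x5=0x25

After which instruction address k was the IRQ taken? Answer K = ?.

K = 5

after  0: x0=0xcc x1=0x35 x2=0x65 x3=0x2d x4=0x72 x5=0xc8  N=0 Z=0
after  1: x0=0xcc x1=0x35 x2=0x65 x3=0x2d x4=0x72 x5=0x25  N=0 Z=0
after  2: x0=0xcc x1=0x35 x2=0x75 x3=0x2d x4=0x72 x5=0x25  N=0 Z=0
after  3: x0=0xcc x1=0x35 x2=0x75 x3=0x2d x4=0x07 x5=0x25  N=0 Z=0
after  4: x0=0xcc x1=0x35 x2=0x75 x3=0x25 x4=0x07 x5=0x25  N=0 Z=0
after  5: x0=0x9a x1=0x35 x2=0x75 x3=0x25 x4=0x07 x5=0x25  N=1 Z=0
-- IRQ taken; context saved, return-PC = 6 --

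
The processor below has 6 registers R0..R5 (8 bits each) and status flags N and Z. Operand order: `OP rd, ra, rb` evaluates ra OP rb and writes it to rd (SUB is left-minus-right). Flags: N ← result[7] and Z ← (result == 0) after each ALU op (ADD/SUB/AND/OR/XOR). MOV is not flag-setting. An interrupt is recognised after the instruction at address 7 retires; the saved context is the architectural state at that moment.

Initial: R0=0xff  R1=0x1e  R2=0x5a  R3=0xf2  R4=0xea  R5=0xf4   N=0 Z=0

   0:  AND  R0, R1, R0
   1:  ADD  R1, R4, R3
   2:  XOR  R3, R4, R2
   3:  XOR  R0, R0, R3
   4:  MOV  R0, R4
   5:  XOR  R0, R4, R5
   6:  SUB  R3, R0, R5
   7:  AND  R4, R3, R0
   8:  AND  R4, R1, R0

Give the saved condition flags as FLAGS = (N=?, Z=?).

FLAGS = (N=0, Z=0)

after  0: R0=0x1e R1=0x1e R2=0x5a R3=0xf2 R4=0xea R5=0xf4  N=0 Z=0
after  1: R0=0x1e R1=0xdc R2=0x5a R3=0xf2 R4=0xea R5=0xf4  N=1 Z=0
after  2: R0=0x1e R1=0xdc R2=0x5a R3=0xb0 R4=0xea R5=0xf4  N=1 Z=0
after  3: R0=0xae R1=0xdc R2=0x5a R3=0xb0 R4=0xea R5=0xf4  N=1 Z=0
after  4: R0=0xea R1=0xdc R2=0x5a R3=0xb0 R4=0xea R5=0xf4  N=1 Z=0
after  5: R0=0x1e R1=0xdc R2=0x5a R3=0xb0 R4=0xea R5=0xf4  N=0 Z=0
after  6: R0=0x1e R1=0xdc R2=0x5a R3=0x2a R4=0xea R5=0xf4  N=0 Z=0
after  7: R0=0x1e R1=0xdc R2=0x5a R3=0x2a R4=0x0a R5=0xf4  N=0 Z=0
-- IRQ taken; context saved, return-PC = 8 --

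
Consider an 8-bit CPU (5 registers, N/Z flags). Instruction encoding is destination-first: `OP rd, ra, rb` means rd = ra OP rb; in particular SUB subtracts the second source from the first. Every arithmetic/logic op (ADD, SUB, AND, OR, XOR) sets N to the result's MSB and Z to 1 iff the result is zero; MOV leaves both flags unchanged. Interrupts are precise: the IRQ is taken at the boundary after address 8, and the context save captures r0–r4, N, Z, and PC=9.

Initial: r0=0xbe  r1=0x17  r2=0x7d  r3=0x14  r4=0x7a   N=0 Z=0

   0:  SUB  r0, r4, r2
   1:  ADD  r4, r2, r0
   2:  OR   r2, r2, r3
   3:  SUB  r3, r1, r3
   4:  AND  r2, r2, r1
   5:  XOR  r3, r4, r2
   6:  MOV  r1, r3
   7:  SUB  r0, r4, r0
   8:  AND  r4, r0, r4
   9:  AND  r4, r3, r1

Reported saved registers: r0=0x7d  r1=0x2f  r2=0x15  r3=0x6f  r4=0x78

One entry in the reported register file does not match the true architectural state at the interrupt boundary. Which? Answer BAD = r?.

BAD = r1

after  0: r0=0xfd r1=0x17 r2=0x7d r3=0x14 r4=0x7a  N=1 Z=0
after  1: r0=0xfd r1=0x17 r2=0x7d r3=0x14 r4=0x7a  N=0 Z=0
after  2: r0=0xfd r1=0x17 r2=0x7d r3=0x14 r4=0x7a  N=0 Z=0
after  3: r0=0xfd r1=0x17 r2=0x7d r3=0x03 r4=0x7a  N=0 Z=0
after  4: r0=0xfd r1=0x17 r2=0x15 r3=0x03 r4=0x7a  N=0 Z=0
after  5: r0=0xfd r1=0x17 r2=0x15 r3=0x6f r4=0x7a  N=0 Z=0
after  6: r0=0xfd r1=0x6f r2=0x15 r3=0x6f r4=0x7a  N=0 Z=0
after  7: r0=0x7d r1=0x6f r2=0x15 r3=0x6f r4=0x7a  N=0 Z=0
after  8: r0=0x7d r1=0x6f r2=0x15 r3=0x6f r4=0x78  N=0 Z=0
-- IRQ taken; context saved, return-PC = 9 --
mismatch: r1: reported 0x2f vs actual 0x6f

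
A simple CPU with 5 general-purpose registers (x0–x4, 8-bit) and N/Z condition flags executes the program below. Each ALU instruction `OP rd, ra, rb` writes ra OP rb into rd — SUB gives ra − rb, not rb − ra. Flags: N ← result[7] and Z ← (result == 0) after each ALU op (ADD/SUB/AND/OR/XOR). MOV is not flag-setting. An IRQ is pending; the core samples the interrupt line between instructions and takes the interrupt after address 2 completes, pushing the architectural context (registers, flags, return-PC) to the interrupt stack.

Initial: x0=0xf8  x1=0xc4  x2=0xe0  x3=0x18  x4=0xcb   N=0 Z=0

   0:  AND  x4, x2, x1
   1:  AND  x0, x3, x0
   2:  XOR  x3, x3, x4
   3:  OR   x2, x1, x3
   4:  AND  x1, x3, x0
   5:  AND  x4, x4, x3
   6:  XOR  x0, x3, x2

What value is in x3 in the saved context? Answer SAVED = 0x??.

SAVED = 0xd8

after  0: x0=0xf8 x1=0xc4 x2=0xe0 x3=0x18 x4=0xc0  N=1 Z=0
after  1: x0=0x18 x1=0xc4 x2=0xe0 x3=0x18 x4=0xc0  N=0 Z=0
after  2: x0=0x18 x1=0xc4 x2=0xe0 x3=0xd8 x4=0xc0  N=1 Z=0
-- IRQ taken; context saved, return-PC = 3 --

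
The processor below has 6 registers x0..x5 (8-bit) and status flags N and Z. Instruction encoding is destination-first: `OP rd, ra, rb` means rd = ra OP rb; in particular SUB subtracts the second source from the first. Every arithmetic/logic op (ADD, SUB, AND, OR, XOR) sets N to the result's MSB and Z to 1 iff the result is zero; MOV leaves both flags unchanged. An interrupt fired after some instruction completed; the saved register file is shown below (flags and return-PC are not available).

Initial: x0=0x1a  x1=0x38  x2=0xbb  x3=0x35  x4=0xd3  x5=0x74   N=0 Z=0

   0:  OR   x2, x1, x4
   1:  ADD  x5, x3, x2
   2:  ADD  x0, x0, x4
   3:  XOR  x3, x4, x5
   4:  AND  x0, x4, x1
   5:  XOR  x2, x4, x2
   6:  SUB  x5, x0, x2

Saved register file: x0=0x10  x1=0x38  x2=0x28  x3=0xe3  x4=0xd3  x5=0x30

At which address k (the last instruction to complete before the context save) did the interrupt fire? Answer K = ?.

K = 5

after  0: x0=0x1a x1=0x38 x2=0xfb x3=0x35 x4=0xd3 x5=0x74  N=1 Z=0
after  1: x0=0x1a x1=0x38 x2=0xfb x3=0x35 x4=0xd3 x5=0x30  N=0 Z=0
after  2: x0=0xed x1=0x38 x2=0xfb x3=0x35 x4=0xd3 x5=0x30  N=1 Z=0
after  3: x0=0xed x1=0x38 x2=0xfb x3=0xe3 x4=0xd3 x5=0x30  N=1 Z=0
after  4: x0=0x10 x1=0x38 x2=0xfb x3=0xe3 x4=0xd3 x5=0x30  N=0 Z=0
after  5: x0=0x10 x1=0x38 x2=0x28 x3=0xe3 x4=0xd3 x5=0x30  N=0 Z=0
-- IRQ taken; context saved, return-PC = 6 --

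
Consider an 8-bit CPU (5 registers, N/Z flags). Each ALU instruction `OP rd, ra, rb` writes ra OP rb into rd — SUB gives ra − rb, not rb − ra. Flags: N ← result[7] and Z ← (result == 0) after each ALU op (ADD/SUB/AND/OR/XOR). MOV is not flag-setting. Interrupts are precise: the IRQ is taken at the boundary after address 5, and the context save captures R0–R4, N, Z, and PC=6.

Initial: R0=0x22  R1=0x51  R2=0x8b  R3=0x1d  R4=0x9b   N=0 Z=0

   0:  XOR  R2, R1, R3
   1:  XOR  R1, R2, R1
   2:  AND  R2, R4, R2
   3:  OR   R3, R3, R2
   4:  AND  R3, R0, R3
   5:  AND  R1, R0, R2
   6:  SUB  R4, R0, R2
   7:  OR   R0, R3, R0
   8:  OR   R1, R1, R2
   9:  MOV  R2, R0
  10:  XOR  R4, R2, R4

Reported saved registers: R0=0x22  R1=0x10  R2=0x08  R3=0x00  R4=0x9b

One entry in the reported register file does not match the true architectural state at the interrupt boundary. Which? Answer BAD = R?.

after  0: R0=0x22 R1=0x51 R2=0x4c R3=0x1d R4=0x9b  N=0 Z=0
after  1: R0=0x22 R1=0x1d R2=0x4c R3=0x1d R4=0x9b  N=0 Z=0
after  2: R0=0x22 R1=0x1d R2=0x08 R3=0x1d R4=0x9b  N=0 Z=0
after  3: R0=0x22 R1=0x1d R2=0x08 R3=0x1d R4=0x9b  N=0 Z=0
after  4: R0=0x22 R1=0x1d R2=0x08 R3=0x00 R4=0x9b  N=0 Z=1
after  5: R0=0x22 R1=0x00 R2=0x08 R3=0x00 R4=0x9b  N=0 Z=1
-- IRQ taken; context saved, return-PC = 6 --
mismatch: R1: reported 0x10 vs actual 0x00

BAD = R1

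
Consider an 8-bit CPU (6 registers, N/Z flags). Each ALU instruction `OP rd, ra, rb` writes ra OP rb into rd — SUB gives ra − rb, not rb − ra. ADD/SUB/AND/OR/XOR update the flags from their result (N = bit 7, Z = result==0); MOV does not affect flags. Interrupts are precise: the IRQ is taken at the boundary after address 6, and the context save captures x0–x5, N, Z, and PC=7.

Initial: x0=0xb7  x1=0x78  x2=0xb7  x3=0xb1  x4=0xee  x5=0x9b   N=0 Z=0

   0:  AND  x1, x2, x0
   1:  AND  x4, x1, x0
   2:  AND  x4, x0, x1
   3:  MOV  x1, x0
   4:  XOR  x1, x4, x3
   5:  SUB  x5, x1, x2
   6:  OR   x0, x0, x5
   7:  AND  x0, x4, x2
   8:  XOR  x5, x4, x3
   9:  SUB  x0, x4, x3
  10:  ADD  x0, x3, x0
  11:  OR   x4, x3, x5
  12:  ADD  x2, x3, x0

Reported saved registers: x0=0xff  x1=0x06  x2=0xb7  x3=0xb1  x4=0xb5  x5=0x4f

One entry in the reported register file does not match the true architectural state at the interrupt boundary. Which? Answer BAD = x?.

BAD = x4

after  0: x0=0xb7 x1=0xb7 x2=0xb7 x3=0xb1 x4=0xee x5=0x9b  N=1 Z=0
after  1: x0=0xb7 x1=0xb7 x2=0xb7 x3=0xb1 x4=0xb7 x5=0x9b  N=1 Z=0
after  2: x0=0xb7 x1=0xb7 x2=0xb7 x3=0xb1 x4=0xb7 x5=0x9b  N=1 Z=0
after  3: x0=0xb7 x1=0xb7 x2=0xb7 x3=0xb1 x4=0xb7 x5=0x9b  N=1 Z=0
after  4: x0=0xb7 x1=0x06 x2=0xb7 x3=0xb1 x4=0xb7 x5=0x9b  N=0 Z=0
after  5: x0=0xb7 x1=0x06 x2=0xb7 x3=0xb1 x4=0xb7 x5=0x4f  N=0 Z=0
after  6: x0=0xff x1=0x06 x2=0xb7 x3=0xb1 x4=0xb7 x5=0x4f  N=1 Z=0
-- IRQ taken; context saved, return-PC = 7 --
mismatch: x4: reported 0xb5 vs actual 0xb7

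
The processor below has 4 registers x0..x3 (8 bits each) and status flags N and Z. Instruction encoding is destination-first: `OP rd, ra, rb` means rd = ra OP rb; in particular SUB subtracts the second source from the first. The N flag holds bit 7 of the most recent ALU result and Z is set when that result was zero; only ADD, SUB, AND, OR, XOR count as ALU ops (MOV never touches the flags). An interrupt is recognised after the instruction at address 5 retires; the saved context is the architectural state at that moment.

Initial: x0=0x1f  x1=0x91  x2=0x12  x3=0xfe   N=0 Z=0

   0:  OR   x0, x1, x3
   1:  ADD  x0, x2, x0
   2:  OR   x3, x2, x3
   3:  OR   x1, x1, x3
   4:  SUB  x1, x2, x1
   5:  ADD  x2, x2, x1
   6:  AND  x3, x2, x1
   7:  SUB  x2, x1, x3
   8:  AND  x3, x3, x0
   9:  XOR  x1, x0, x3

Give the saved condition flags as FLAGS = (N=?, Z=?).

FLAGS = (N=0, Z=0)

after  0: x0=0xff x1=0x91 x2=0x12 x3=0xfe  N=1 Z=0
after  1: x0=0x11 x1=0x91 x2=0x12 x3=0xfe  N=0 Z=0
after  2: x0=0x11 x1=0x91 x2=0x12 x3=0xfe  N=1 Z=0
after  3: x0=0x11 x1=0xff x2=0x12 x3=0xfe  N=1 Z=0
after  4: x0=0x11 x1=0x13 x2=0x12 x3=0xfe  N=0 Z=0
after  5: x0=0x11 x1=0x13 x2=0x25 x3=0xfe  N=0 Z=0
-- IRQ taken; context saved, return-PC = 6 --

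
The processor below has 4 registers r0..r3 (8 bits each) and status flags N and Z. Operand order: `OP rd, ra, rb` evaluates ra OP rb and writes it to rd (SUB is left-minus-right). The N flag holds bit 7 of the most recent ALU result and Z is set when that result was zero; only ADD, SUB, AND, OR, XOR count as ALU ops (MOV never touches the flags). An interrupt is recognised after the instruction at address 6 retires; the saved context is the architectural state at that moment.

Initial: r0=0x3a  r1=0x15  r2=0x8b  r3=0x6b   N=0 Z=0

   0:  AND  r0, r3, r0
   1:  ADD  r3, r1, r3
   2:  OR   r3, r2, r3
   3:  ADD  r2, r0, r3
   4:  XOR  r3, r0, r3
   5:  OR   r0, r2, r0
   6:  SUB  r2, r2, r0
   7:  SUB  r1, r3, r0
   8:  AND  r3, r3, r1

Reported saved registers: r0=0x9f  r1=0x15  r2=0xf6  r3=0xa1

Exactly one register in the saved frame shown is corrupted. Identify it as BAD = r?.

after  0: r0=0x2a r1=0x15 r2=0x8b r3=0x6b  N=0 Z=0
after  1: r0=0x2a r1=0x15 r2=0x8b r3=0x80  N=1 Z=0
after  2: r0=0x2a r1=0x15 r2=0x8b r3=0x8b  N=1 Z=0
after  3: r0=0x2a r1=0x15 r2=0xb5 r3=0x8b  N=1 Z=0
after  4: r0=0x2a r1=0x15 r2=0xb5 r3=0xa1  N=1 Z=0
after  5: r0=0xbf r1=0x15 r2=0xb5 r3=0xa1  N=1 Z=0
after  6: r0=0xbf r1=0x15 r2=0xf6 r3=0xa1  N=1 Z=0
-- IRQ taken; context saved, return-PC = 7 --
mismatch: r0: reported 0x9f vs actual 0xbf

BAD = r0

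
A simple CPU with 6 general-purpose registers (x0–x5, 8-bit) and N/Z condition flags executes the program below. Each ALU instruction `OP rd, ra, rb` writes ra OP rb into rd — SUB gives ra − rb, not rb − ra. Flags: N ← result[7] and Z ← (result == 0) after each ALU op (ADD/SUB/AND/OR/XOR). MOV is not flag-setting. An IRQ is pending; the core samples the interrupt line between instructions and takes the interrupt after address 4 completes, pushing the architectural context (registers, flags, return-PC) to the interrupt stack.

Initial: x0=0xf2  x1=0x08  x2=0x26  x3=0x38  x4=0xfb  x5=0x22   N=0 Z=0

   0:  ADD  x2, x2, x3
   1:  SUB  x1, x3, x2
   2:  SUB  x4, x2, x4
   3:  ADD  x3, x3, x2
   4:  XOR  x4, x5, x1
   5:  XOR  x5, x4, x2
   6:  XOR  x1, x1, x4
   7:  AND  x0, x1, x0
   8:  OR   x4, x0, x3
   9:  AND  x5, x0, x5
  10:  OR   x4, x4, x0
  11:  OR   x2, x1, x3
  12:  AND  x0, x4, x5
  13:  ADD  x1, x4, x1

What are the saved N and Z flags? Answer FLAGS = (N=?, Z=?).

FLAGS = (N=1, Z=0)

after  0: x0=0xf2 x1=0x08 x2=0x5e x3=0x38 x4=0xfb x5=0x22  N=0 Z=0
after  1: x0=0xf2 x1=0xda x2=0x5e x3=0x38 x4=0xfb x5=0x22  N=1 Z=0
after  2: x0=0xf2 x1=0xda x2=0x5e x3=0x38 x4=0x63 x5=0x22  N=0 Z=0
after  3: x0=0xf2 x1=0xda x2=0x5e x3=0x96 x4=0x63 x5=0x22  N=1 Z=0
after  4: x0=0xf2 x1=0xda x2=0x5e x3=0x96 x4=0xf8 x5=0x22  N=1 Z=0
-- IRQ taken; context saved, return-PC = 5 --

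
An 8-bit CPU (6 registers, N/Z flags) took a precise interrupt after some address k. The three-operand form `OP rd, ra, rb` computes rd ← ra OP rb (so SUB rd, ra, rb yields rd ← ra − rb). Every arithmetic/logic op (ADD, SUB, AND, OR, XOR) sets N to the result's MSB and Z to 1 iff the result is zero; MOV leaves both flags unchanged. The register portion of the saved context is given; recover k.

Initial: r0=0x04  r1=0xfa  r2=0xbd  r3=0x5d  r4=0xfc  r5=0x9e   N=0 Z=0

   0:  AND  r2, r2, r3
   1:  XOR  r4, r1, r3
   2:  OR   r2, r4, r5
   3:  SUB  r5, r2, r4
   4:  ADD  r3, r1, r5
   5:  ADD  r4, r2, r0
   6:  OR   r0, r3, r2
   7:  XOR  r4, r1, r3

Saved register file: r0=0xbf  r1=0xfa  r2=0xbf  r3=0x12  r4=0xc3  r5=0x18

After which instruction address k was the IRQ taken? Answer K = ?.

after  0: r0=0x04 r1=0xfa r2=0x1d r3=0x5d r4=0xfc r5=0x9e  N=0 Z=0
after  1: r0=0x04 r1=0xfa r2=0x1d r3=0x5d r4=0xa7 r5=0x9e  N=1 Z=0
after  2: r0=0x04 r1=0xfa r2=0xbf r3=0x5d r4=0xa7 r5=0x9e  N=1 Z=0
after  3: r0=0x04 r1=0xfa r2=0xbf r3=0x5d r4=0xa7 r5=0x18  N=0 Z=0
after  4: r0=0x04 r1=0xfa r2=0xbf r3=0x12 r4=0xa7 r5=0x18  N=0 Z=0
after  5: r0=0x04 r1=0xfa r2=0xbf r3=0x12 r4=0xc3 r5=0x18  N=1 Z=0
after  6: r0=0xbf r1=0xfa r2=0xbf r3=0x12 r4=0xc3 r5=0x18  N=1 Z=0
-- IRQ taken; context saved, return-PC = 7 --

K = 6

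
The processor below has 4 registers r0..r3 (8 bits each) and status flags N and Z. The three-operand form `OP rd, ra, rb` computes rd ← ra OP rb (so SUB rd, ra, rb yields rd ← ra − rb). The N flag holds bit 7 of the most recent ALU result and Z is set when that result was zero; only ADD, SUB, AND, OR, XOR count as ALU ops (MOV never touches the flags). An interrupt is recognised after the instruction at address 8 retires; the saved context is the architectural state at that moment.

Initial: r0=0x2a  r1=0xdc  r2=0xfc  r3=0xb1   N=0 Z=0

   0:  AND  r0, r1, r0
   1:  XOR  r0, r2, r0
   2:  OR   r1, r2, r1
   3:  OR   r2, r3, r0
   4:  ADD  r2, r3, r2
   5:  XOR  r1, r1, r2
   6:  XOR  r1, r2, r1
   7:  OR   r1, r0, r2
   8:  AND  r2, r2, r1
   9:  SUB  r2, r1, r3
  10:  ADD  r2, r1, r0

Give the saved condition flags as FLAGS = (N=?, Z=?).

after  0: r0=0x08 r1=0xdc r2=0xfc r3=0xb1  N=0 Z=0
after  1: r0=0xf4 r1=0xdc r2=0xfc r3=0xb1  N=1 Z=0
after  2: r0=0xf4 r1=0xfc r2=0xfc r3=0xb1  N=1 Z=0
after  3: r0=0xf4 r1=0xfc r2=0xf5 r3=0xb1  N=1 Z=0
after  4: r0=0xf4 r1=0xfc r2=0xa6 r3=0xb1  N=1 Z=0
after  5: r0=0xf4 r1=0x5a r2=0xa6 r3=0xb1  N=0 Z=0
after  6: r0=0xf4 r1=0xfc r2=0xa6 r3=0xb1  N=1 Z=0
after  7: r0=0xf4 r1=0xf6 r2=0xa6 r3=0xb1  N=1 Z=0
after  8: r0=0xf4 r1=0xf6 r2=0xa6 r3=0xb1  N=1 Z=0
-- IRQ taken; context saved, return-PC = 9 --

FLAGS = (N=1, Z=0)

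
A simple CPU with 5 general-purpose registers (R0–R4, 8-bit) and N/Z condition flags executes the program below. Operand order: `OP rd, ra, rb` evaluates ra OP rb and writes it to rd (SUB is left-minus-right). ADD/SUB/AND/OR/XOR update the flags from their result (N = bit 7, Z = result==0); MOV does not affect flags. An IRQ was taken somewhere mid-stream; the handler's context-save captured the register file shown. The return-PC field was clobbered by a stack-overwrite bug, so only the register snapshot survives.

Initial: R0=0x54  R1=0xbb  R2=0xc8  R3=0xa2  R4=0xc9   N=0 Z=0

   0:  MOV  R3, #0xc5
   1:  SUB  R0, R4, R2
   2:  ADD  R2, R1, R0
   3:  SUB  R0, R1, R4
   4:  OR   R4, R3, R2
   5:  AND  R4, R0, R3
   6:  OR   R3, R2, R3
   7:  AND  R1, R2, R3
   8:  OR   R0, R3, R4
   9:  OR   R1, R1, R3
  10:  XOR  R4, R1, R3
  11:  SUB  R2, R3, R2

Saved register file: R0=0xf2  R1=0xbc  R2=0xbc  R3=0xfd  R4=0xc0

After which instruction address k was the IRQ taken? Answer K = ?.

after  0: R0=0x54 R1=0xbb R2=0xc8 R3=0xc5 R4=0xc9  N=0 Z=0
after  1: R0=0x01 R1=0xbb R2=0xc8 R3=0xc5 R4=0xc9  N=0 Z=0
after  2: R0=0x01 R1=0xbb R2=0xbc R3=0xc5 R4=0xc9  N=1 Z=0
after  3: R0=0xf2 R1=0xbb R2=0xbc R3=0xc5 R4=0xc9  N=1 Z=0
after  4: R0=0xf2 R1=0xbb R2=0xbc R3=0xc5 R4=0xfd  N=1 Z=0
after  5: R0=0xf2 R1=0xbb R2=0xbc R3=0xc5 R4=0xc0  N=1 Z=0
after  6: R0=0xf2 R1=0xbb R2=0xbc R3=0xfd R4=0xc0  N=1 Z=0
after  7: R0=0xf2 R1=0xbc R2=0xbc R3=0xfd R4=0xc0  N=1 Z=0
-- IRQ taken; context saved, return-PC = 8 --

K = 7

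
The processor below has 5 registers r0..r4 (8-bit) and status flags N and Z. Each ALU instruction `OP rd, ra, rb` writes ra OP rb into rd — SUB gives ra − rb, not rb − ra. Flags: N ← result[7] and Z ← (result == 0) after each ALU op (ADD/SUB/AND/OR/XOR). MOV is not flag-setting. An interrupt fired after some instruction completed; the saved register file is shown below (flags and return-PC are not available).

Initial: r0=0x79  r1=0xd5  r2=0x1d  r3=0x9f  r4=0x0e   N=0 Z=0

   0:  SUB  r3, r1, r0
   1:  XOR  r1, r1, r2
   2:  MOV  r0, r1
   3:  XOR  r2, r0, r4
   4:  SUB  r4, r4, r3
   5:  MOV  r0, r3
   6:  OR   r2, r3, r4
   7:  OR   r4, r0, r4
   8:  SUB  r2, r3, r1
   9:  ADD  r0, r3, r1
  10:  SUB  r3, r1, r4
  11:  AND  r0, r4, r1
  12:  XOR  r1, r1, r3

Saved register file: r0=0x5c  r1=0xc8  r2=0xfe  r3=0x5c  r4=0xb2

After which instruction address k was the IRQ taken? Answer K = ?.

K = 6

after  0: r0=0x79 r1=0xd5 r2=0x1d r3=0x5c r4=0x0e  N=0 Z=0
after  1: r0=0x79 r1=0xc8 r2=0x1d r3=0x5c r4=0x0e  N=1 Z=0
after  2: r0=0xc8 r1=0xc8 r2=0x1d r3=0x5c r4=0x0e  N=1 Z=0
after  3: r0=0xc8 r1=0xc8 r2=0xc6 r3=0x5c r4=0x0e  N=1 Z=0
after  4: r0=0xc8 r1=0xc8 r2=0xc6 r3=0x5c r4=0xb2  N=1 Z=0
after  5: r0=0x5c r1=0xc8 r2=0xc6 r3=0x5c r4=0xb2  N=1 Z=0
after  6: r0=0x5c r1=0xc8 r2=0xfe r3=0x5c r4=0xb2  N=1 Z=0
-- IRQ taken; context saved, return-PC = 7 --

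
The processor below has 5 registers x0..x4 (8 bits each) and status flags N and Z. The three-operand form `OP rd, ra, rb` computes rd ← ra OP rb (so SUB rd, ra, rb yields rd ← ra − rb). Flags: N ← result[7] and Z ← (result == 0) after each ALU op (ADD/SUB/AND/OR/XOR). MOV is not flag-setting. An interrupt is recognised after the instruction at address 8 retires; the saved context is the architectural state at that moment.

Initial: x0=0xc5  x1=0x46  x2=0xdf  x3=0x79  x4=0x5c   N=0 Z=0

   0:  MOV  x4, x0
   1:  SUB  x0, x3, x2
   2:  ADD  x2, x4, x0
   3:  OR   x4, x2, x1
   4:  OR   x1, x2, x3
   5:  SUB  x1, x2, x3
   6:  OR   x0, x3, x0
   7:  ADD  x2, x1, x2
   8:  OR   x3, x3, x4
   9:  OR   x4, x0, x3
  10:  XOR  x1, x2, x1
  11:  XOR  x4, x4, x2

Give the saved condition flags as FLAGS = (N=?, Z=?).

FLAGS = (N=0, Z=0)

after  0: x0=0xc5 x1=0x46 x2=0xdf x3=0x79 x4=0xc5  N=0 Z=0
after  1: x0=0x9a x1=0x46 x2=0xdf x3=0x79 x4=0xc5  N=1 Z=0
after  2: x0=0x9a x1=0x46 x2=0x5f x3=0x79 x4=0xc5  N=0 Z=0
after  3: x0=0x9a x1=0x46 x2=0x5f x3=0x79 x4=0x5f  N=0 Z=0
after  4: x0=0x9a x1=0x7f x2=0x5f x3=0x79 x4=0x5f  N=0 Z=0
after  5: x0=0x9a x1=0xe6 x2=0x5f x3=0x79 x4=0x5f  N=1 Z=0
after  6: x0=0xfb x1=0xe6 x2=0x5f x3=0x79 x4=0x5f  N=1 Z=0
after  7: x0=0xfb x1=0xe6 x2=0x45 x3=0x79 x4=0x5f  N=0 Z=0
after  8: x0=0xfb x1=0xe6 x2=0x45 x3=0x7f x4=0x5f  N=0 Z=0
-- IRQ taken; context saved, return-PC = 9 --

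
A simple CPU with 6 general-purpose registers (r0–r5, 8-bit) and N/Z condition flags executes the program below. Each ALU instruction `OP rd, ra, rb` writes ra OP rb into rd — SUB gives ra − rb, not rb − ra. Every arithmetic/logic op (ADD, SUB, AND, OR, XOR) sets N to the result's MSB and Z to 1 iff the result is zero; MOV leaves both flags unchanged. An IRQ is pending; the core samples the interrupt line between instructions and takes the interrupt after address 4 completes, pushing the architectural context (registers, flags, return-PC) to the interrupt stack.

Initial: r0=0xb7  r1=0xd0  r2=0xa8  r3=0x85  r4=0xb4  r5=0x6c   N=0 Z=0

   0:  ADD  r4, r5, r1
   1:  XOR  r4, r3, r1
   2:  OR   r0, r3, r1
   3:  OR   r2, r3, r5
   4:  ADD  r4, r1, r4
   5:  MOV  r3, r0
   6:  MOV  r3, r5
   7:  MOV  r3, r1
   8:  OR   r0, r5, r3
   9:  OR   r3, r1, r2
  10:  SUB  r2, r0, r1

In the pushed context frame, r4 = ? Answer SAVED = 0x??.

after  0: r0=0xb7 r1=0xd0 r2=0xa8 r3=0x85 r4=0x3c r5=0x6c  N=0 Z=0
after  1: r0=0xb7 r1=0xd0 r2=0xa8 r3=0x85 r4=0x55 r5=0x6c  N=0 Z=0
after  2: r0=0xd5 r1=0xd0 r2=0xa8 r3=0x85 r4=0x55 r5=0x6c  N=1 Z=0
after  3: r0=0xd5 r1=0xd0 r2=0xed r3=0x85 r4=0x55 r5=0x6c  N=1 Z=0
after  4: r0=0xd5 r1=0xd0 r2=0xed r3=0x85 r4=0x25 r5=0x6c  N=0 Z=0
-- IRQ taken; context saved, return-PC = 5 --

SAVED = 0x25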